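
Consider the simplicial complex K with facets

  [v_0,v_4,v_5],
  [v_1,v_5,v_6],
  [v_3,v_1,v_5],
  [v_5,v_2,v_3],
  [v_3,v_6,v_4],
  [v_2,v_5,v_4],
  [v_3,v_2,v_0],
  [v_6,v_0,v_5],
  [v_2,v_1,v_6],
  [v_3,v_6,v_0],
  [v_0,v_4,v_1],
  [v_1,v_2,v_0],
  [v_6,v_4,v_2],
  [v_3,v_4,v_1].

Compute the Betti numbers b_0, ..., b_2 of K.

Fix the vertex order v_0 < v_1 < v_2 < v_3 < v_4 < v_5 < v_6 and write every simplex with vertices in increasing order. Then dim K = 2 and the simplices of K are:

  0-simplices (7): [v_0], [v_1], [v_2], [v_3], [v_4], [v_5], [v_6]
  1-simplices (21): (21 of them)
  2-simplices (14): (14 of them)

so the chain groups are C_0 ≅ Z^7, C_1 ≅ Z^21, C_2 ≅ Z^14.

Boundary ∂_1: C_1 → C_0 sends each edge [p,q] (with p < q) to q − p. For instance
  ∂[v_2,v_5] = [v_5] − [v_2].
The 7×21 boundary matrix has rank 6 and Smith normal form diag(1,1,1,1,1,1).

The boundary map ∂_2: C_2 → C_1 maps a triangle to the signed sum of its edges. For instance
  ∂[v_0,v_1,v_4] = [v_1,v_4] − [v_0,v_4] + [v_0,v_1],
  ∂[v_1,v_3,v_5] = [v_3,v_5] − [v_1,v_5] + [v_1,v_3].
The 21×14 boundary matrix has rank 13 and Smith normal form diag(1,1,1,1,1,1,1,1,1,1,1,1,1).

Reading off H_k = ker ∂_k / im ∂_{k+1}:

  H_0: rank C_0 − rank ∂_1 = 7 − 6 = 1, and the invariant factors of ∂_1 are all 1, so H_0 ≅ Z.
  H_1: rank ker ∂_1 − rank ∂_2 = (21 − 6) − 13 = 2, and the invariant factors of ∂_2 are all 1, so H_1 ≅ Z^2.
  H_2: rank ker ∂_2 − rank ∂_3 = (14 − 13) − 0 = 1, and there is no ∂_3, so H_2 ≅ Z.

Hence the Betti numbers are b_0 = 1, b_1 = 2, b_2 = 1.

b_0 = 1, b_1 = 2, b_2 = 1.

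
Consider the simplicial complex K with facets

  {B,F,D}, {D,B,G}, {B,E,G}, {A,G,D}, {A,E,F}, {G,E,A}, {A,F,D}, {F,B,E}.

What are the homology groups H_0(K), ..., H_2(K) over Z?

We work with the vertex ordering A < B < D < E < F < G. The simplices of K, each written with vertices in increasing order, are:

  0-simplices (6): A, B, D, E, F, G
  1-simplices (12): AD, AE, AF, AG, BD, BE, BF, BG, DF, DG, EF, EG
  2-simplices (8): ADF, ADG, AEF, AEG, BDF, BDG, BEF, BEG

Hence C_0 ≅ Z^6, C_1 ≅ Z^12, C_2 ≅ Z^8.

Boundary ∂_1: C_1 → C_0 is given by ∂[p,q] = [q] − [p]. For instance
  ∂BD = D − B.
The resulting 6×12 matrix has rank 5, and its Smith normal form has invariant factors (1,1,1,1,1).

The boundary map ∂_2: C_2 → C_1 maps a triangle to the signed sum of its edges. For instance
  ∂BDG = DG − BG + BD,
  ∂ADG = DG − AG + AD.
The 12×8 boundary matrix has rank 7 and Smith normal form diag(1,1,1,1,1,1,1).

Now H_k = ker ∂_k / im ∂_{k+1}, so:

  H_0: rank C_0 − rank ∂_1 = 6 − 5 = 1, and the invariant factors of ∂_1 are all 1, so H_0 = Z.
  H_1: rank ker ∂_1 − rank ∂_2 = (12 − 5) − 7 = 0, and the invariant factors of ∂_2 are all 1, so H_1 = 0.
  H_2: rank ker ∂_2 − rank ∂_3 = (8 − 7) − 0 = 1, and there is no ∂_3, so H_2 = Z.

As a check, the Euler characteristic is 6 − 12 + 8 = 2, which agrees with 1 − 0 + 1 = 2.

H_0 ≅ Z,  H_1 = 0,  H_2 ≅ Z.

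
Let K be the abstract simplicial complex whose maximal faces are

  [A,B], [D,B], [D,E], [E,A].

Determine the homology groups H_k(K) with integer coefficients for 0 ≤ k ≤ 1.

Take the total order A < B < D < E on the vertex set. Then K (dimension 1) consists of the simplices:

  0-simplices (4): A, B, D, E
  1-simplices (4): AB, AE, BD, DE

giving chain groups C_0 ≅ Z^4, C_1 ≅ Z^4.

Boundary ∂_1: C_1 → C_0 maps an edge to its endpoints' difference, ∂[p,q] = q − p. For instance
  ∂AE = E − A.
This gives a 4×4 integer matrix of rank 3; reducing to Smith normal form yields diagonal entries (1,1,1).

Now H_k = ker ∂_k / im ∂_{k+1}, so:

  H_0: rank C_0 − rank ∂_1 = 4 − 3 = 1, and the invariant factors of ∂_1 are all 1, so H_0 ≅ Z.
  H_1: rank ker ∂_1 − rank ∂_2 = (4 − 3) − 0 = 1, and there is no ∂_2, so H_1 ≅ Z.

H_0 ≅ Z,  H_1 ≅ Z.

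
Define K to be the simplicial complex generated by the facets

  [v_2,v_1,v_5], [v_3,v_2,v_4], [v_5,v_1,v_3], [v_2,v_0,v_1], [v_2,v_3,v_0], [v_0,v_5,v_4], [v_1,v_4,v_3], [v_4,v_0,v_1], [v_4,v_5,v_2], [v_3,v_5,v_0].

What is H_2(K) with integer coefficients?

K has 6 vertices, 15 edges, 10 triangles.
rank ∂_2 = 10, rank ∂_3 = 0 ⇒ b_2 = 10 − 10 − 0 = 0. So H_2 = 0.

H_2 ≅ 0.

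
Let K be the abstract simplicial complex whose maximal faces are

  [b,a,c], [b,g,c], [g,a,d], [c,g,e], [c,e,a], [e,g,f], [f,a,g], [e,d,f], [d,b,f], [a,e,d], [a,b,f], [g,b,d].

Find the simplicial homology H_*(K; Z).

H_0 ≅ Z,  H_1 ≅ Z/2,  H_2 = 0.

Take the total order a < b < c < d < e < f < g on the vertex set. Then K (dimension 2) consists of the simplices:

  0-simplices (7): a, b, c, d, e, f, g
  1-simplices (18): ab, ac, ad, ae, af, ag, bc, bd, bf, bg, ce, cg, de, df, dg, ef, eg, fg
  2-simplices (12): abc, abf, ace, ade, adg, afg, bcg, bdf, bdg, ceg, def, efg

giving chain groups C_0 ≅ Z^7, C_1 ≅ Z^18, C_2 ≅ Z^12.

The boundary map ∂_1: C_1 → C_0 is given by ∂[p,q] = [q] − [p].
As a 7×18 matrix over Z this has rank 6, with invariant factors (1,1,1,1,1,1).

The boundary map ∂_2: C_2 → C_1 acts by ∂[p,q,r] = [q,r] − [p,r] + [p,q]. For instance
  ∂ade = de − ae + ad,
  ∂bdg = dg − bg + bd.
As a 18×12 matrix over Z this has rank 12, with invariant factors (1,1,1,1,1,1,1,1,1,1,1,2).

Reading off H_k = ker ∂_k / im ∂_{k+1}:

  H_0: rank C_0 − rank ∂_1 = 7 − 6 = 1, and the invariant factors of ∂_1 are all 1, so H_0 = Z.
  H_1: rank ker ∂_1 − rank ∂_2 = (18 − 6) − 12 = 0, and ∂_2 has invariant factor 2 > 1, so H_1 = Z/2.
  H_2: rank ker ∂_2 − rank ∂_3 = (12 − 12) − 0 = 0, and there is no ∂_3, so H_2 = 0.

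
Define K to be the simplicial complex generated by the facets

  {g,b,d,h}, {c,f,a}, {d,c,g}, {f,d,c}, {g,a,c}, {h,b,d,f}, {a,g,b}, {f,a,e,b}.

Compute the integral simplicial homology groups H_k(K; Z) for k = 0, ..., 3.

Take the total order a < b < c < d < e < f < g < h on the vertex set. Then K (dimension 3) consists of the simplices:

  0-simplices (8): a, b, c, d, e, f, g, h
  1-simplices (19): ab, ac, ae, af, ag, bd, be, bf, bg, bh, cd, cf, cg, df, dg, dh, ef, fh, gh
  2-simplices (16): abe, abf, abg, acf, acg, aef, bdf, bdg, bdh, bef, bfh, bgh, cdf, cdg, dfh, dgh
  3-simplices (3): abef, bdfh, bdgh

so the chain groups are C_0 ≅ Z^8, C_1 ≅ Z^19, C_2 ≅ Z^16, C_3 ≅ Z^3.

The boundary map ∂_1: C_1 → C_0 maps an edge to its endpoints' difference, ∂[p,q] = q − p. For instance
  ∂cg = g − c.
As a 8×19 matrix over Z this has rank 7, with invariant factors (1,1,1,1,1,1,1).

Boundary ∂_2: C_2 → C_1 acts by ∂[p,q,r] = [q,r] − [p,r] + [p,q]. For instance
  ∂bdh = dh − bh + bd,
  ∂dgh = gh − dh + dg.
The 19×16 boundary matrix has rank 12 and Smith normal form diag(1,1,1,1,1,1,1,1,1,1,1,1).

∂_3: C_3 → C_2 sends each 3-simplex σ to the alternating sum Σ_i (−1)^i (σ with its i-th vertex removed). For instance
  ∂abef = bef − aef + abf − abe,
  ∂bdfh = dfh − bfh + bdh − bdf.
As a 16×3 matrix over Z this has rank 3, with invariant factors (1,1,1).

Reading off H_k = ker ∂_k / im ∂_{k+1}:

  H_0: rank C_0 − rank ∂_1 = 8 − 7 = 1, and the invariant factors of ∂_1 are all 1, so H_0 = Z.
  H_1: rank ker ∂_1 − rank ∂_2 = (19 − 7) − 12 = 0, and the invariant factors of ∂_2 are all 1, so H_1 = 0.
  H_2: rank ker ∂_2 − rank ∂_3 = (16 − 12) − 3 = 1, and the invariant factors of ∂_3 are all 1, so H_2 = Z.
  H_3: rank ker ∂_3 − rank ∂_4 = (3 − 3) − 0 = 0, and there is no ∂_4, so H_3 = 0.

As a check, the Euler characteristic is 8 − 19 + 16 − 3 = 2, which agrees with 1 − 0 + 1 − 0 = 2.

H_0 = Z,  H_1 = 0,  H_2 = Z,  H_3 = 0.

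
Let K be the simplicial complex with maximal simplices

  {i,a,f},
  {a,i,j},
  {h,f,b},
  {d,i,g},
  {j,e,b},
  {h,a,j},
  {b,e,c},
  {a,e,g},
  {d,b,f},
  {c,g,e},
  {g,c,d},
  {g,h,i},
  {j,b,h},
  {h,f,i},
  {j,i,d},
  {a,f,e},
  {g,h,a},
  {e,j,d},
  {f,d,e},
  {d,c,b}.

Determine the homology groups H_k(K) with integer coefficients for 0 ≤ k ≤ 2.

Take the total order a < b < c < d < e < f < g < h < i < j on the vertex set. Then K (dimension 2) consists of the simplices:

  0-simplices (10): a, b, c, d, e, f, g, h, i, j
  1-simplices (30): ae, af, ag, ah, ai, aj, bc, bd, be, bf, bh, bj, cd, ce, cg, de, df, dg, di, dj, ef, eg, ej, fh, fi, gh, gi, hi, hj, ij
  2-simplices (20): aef, aeg, afi, agh, ahj, aij, bcd, bce, bdf, bej, bfh, bhj, cdg, ceg, def, dej, dgi, dij, fhi, ghi

Hence C_0 ≅ Z^10, C_1 ≅ Z^30, C_2 ≅ Z^20.

Boundary ∂_1: C_1 → C_0 is given by ∂[p,q] = [q] − [p]. For instance
  ∂bf = f − b.
This gives a 10×30 integer matrix of rank 9; reducing to Smith normal form yields diagonal entries (1,1,1,1,1,1,1,1,1).

∂_2: C_2 → C_1 acts by ∂[p,q,r] = [q,r] − [p,r] + [p,q]. For instance
  ∂bdf = df − bf + bd,
  ∂dej = ej − dj + de.
The resulting 30×20 matrix has rank 20, and its Smith normal form has invariant factors (1,1,1,1,1,1,1,1,1,1,1,1,1,1,1,1,1,1,1,2).

From H_k ≅ ker(∂_k) / im(∂_{k+1}) we obtain:

  H_0: rank C_0 − rank ∂_1 = 10 − 9 = 1, and the invariant factors of ∂_1 are all 1, so H_0 ≅ Z.
  H_1: rank ker ∂_1 − rank ∂_2 = (30 − 9) − 20 = 1, and ∂_2 has invariant factor 2 > 1, so H_1 ≅ Z ⊕ Z_2.
  H_2: rank ker ∂_2 − rank ∂_3 = (20 − 20) − 0 = 0, and there is no ∂_3, so H_2 ≅ 0.

(K is a triangulation of the Klein bottle.)

H_0 ≅ Z,  H_1 ≅ Z ⊕ Z_2,  H_2 = 0.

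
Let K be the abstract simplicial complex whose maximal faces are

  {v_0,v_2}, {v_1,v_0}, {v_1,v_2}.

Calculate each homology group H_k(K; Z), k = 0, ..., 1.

Take the total order v_0 < v_1 < v_2 on the vertex set. Then K (dimension 1) consists of the simplices:

  0-simplices (3): [v_0], [v_1], [v_2]
  1-simplices (3): [v_0,v_1], [v_0,v_2], [v_1,v_2]

Hence C_0 ≅ Z^3, C_1 ≅ Z^3.

The boundary map ∂_1: C_1 → C_0 sends each edge [p,q] (with p < q) to q − p.
As a 3×3 matrix over Z this has rank 2, with invariant factors (1,1).

Computing H_k = (kernel of ∂_k) / (image of ∂_{k+1}):

  H_0: rank C_0 − rank ∂_1 = 3 − 2 = 1, and the invariant factors of ∂_1 are all 1, so H_0 ≅ Z.
  H_1: rank ker ∂_1 − rank ∂_2 = (3 − 2) − 0 = 1, and there is no ∂_2, so H_1 ≅ Z.

H_0 = Z,  H_1 = Z.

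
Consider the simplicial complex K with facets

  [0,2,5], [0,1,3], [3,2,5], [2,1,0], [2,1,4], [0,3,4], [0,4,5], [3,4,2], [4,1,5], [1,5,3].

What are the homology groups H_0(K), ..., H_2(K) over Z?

H_0 = Z,  H_1 = Z/2,  H_2 = 0.

We work with the vertex ordering 0 < 1 < 2 < 3 < 4 < 5. The simplices of K, each written with vertices in increasing order, are:

  0-simplices (6): [0], [1], [2], [3], [4], [5]
  1-simplices (15): [0,1], [0,2], [0,3], [0,4], [0,5], [1,2], [1,3], [1,4], [1,5], [2,3], [2,4], [2,5], [3,4], [3,5], [4,5]
  2-simplices (10): [0,1,2], [0,1,3], [0,2,5], [0,3,4], [0,4,5], [1,2,4], [1,3,5], [1,4,5], [2,3,4], [2,3,5]

Hence C_0 ≅ Z^6, C_1 ≅ Z^15, C_2 ≅ Z^10.

∂_1: C_1 → C_0 sends each edge [p,q] (with p < q) to q − p. For instance
  ∂[1,4] = [4] − [1].
As a 6×15 matrix over Z this has rank 5, with invariant factors (1,1,1,1,1).

Boundary ∂_2: C_2 → C_1 sends each 2-simplex [p,q,r] to [q,r] − [p,r] + [p,q]. For instance
  ∂[1,2,4] = [2,4] − [1,4] + [1,2],
  ∂[1,3,5] = [3,5] − [1,5] + [1,3].
The resulting 15×10 matrix has rank 10, and its Smith normal form has invariant factors (1,1,1,1,1,1,1,1,1,2).

Reading off H_k = ker ∂_k / im ∂_{k+1}:

  H_0: rank C_0 − rank ∂_1 = 6 − 5 = 1, and the invariant factors of ∂_1 are all 1, so H_0 = Z.
  H_1: rank ker ∂_1 − rank ∂_2 = (15 − 5) − 10 = 0, and ∂_2 has invariant factor 2 > 1, so H_1 = Z/2.
  H_2: rank ker ∂_2 − rank ∂_3 = (10 − 10) − 0 = 0, and there is no ∂_3, so H_2 = 0.

As a check, the Euler characteristic is 6 − 15 + 10 = 1, which agrees with 1 − 0 + 0 = 1.
(K is a triangulation of the real projective plane RP^2.)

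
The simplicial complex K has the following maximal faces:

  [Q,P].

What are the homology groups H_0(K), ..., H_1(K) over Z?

H_0 = Z,  H_1 = 0.

We work with the vertex ordering P < Q. The simplices of K, each written with vertices in increasing order, are:

  0-simplices (2): P, Q
  1-simplices (1): PQ

giving chain groups C_0 ≅ Z^2, C_1 ≅ Z^1.

Boundary ∂_1: C_1 → C_0 maps an edge to its endpoints' difference, ∂[p,q] = q − p. For instance
  ∂PQ = Q − P.
This gives a 2×1 integer matrix of rank 1; reducing to Smith normal form yields diagonal entries (1).

Now H_k = ker ∂_k / im ∂_{k+1}, so:

  H_0: rank C_0 − rank ∂_1 = 2 − 1 = 1, and the invariant factors of ∂_1 are all 1, so H_0 = Z.
  H_1: rank ker ∂_1 − rank ∂_2 = (1 − 1) − 0 = 0, and there is no ∂_2, so H_1 = 0.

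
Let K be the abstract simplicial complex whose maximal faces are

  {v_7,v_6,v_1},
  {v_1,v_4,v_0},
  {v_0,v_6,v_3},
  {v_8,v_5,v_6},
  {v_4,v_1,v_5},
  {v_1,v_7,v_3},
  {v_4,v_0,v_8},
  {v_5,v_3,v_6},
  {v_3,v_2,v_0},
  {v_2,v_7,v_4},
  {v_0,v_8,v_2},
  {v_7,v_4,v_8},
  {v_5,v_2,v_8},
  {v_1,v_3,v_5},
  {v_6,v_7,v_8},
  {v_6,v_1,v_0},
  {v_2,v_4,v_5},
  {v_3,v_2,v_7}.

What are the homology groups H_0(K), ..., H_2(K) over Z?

K has 9 vertices, 27 edges, 18 triangles.
rank ∂_0 = 0, rank ∂_1 = 8 ⇒ b_0 = 9 − 0 − 8 = 1; all invariant factors of ∂_1 are 1 so no torsion. So H_0 = Z.
rank ∂_1 = 8, rank ∂_2 = 18 ⇒ b_1 = 27 − 8 − 18 = 1; ∂_2 has invariant factor(s) [2] giving torsion. So H_1 = Z ⊕ Z/2Z.
rank ∂_2 = 18, rank ∂_3 = 0 ⇒ b_2 = 18 − 18 − 0 = 0. So H_2 = 0.

H_0 ≅ Z,  H_1 ≅ Z ⊕ Z/2Z,  H_2 = 0.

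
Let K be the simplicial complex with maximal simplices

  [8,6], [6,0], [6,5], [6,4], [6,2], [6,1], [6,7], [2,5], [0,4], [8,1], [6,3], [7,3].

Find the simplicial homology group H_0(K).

H_0 ≅ Z.

Take the total order 0 < 1 < 2 < 3 < 4 < 5 < 6 < 7 < 8 on the vertex set. Then K (dimension 1) consists of the simplices:

  0-simplices (9): [0], [1], [2], [3], [4], [5], [6], [7], [8]
  1-simplices (12): [0,4], [0,6], [1,6], [1,8], [2,5], [2,6], [3,6], [3,7], [4,6], [5,6], [6,7], [6,8]

giving chain groups C_0 ≅ Z^9, C_1 ≅ Z^12.

Boundary ∂_1: C_1 → C_0 sends each edge [p,q] (with p < q) to q − p.
This gives a 9×12 integer matrix of rank 8; reducing to Smith normal form yields diagonal entries (1,1,1,1,1,1,1,1).

Now H_k = ker ∂_k / im ∂_{k+1}, so:

  H_0: rank C_0 − rank ∂_1 = 9 − 8 = 1, and the invariant factors of ∂_1 are all 1, so H_0 = Z.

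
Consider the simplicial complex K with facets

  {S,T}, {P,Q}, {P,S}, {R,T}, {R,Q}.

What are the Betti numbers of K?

Take the total order P < Q < R < S < T on the vertex set. Then K (dimension 1) consists of the simplices:

  0-simplices (5): P, Q, R, S, T
  1-simplices (5): PQ, PS, QR, RT, ST

Hence C_0 ≅ Z^5, C_1 ≅ Z^5.

The boundary map ∂_1: C_1 → C_0 maps an edge to its endpoints' difference, ∂[p,q] = q − p. For instance
  ∂ST = T − S.
As a 5×5 matrix over Z this has rank 4, with invariant factors (1,1,1,1).

Now H_k = ker ∂_k / im ∂_{k+1}, so:

  H_0: rank C_0 − rank ∂_1 = 5 − 4 = 1, and the invariant factors of ∂_1 are all 1, so H_0 ≅ Z.
  H_1: rank ker ∂_1 − rank ∂_2 = (5 − 4) − 0 = 1, and there is no ∂_2, so H_1 ≅ Z.

As a check, the Euler characteristic is 5 − 5 = 0, which agrees with 1 − 1 = 0.
(K is a triangulation of the circle S^1.)

Hence the Betti numbers are b_0 = 1, b_1 = 1.

b_0 = 1, b_1 = 1.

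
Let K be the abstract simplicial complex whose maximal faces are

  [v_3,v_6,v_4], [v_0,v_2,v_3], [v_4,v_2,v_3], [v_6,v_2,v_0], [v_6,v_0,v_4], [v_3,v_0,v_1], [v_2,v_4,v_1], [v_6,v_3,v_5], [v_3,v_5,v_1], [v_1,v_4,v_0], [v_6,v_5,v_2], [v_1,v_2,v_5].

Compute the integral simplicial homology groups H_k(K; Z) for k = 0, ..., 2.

K has 7 vertices, 18 edges, 12 triangles.
rank ∂_0 = 0, rank ∂_1 = 6 ⇒ b_0 = 7 − 0 − 6 = 1; all invariant factors of ∂_1 are 1 so no torsion. So H_0 ≅ Z.
rank ∂_1 = 6, rank ∂_2 = 12 ⇒ b_1 = 18 − 6 − 12 = 0; ∂_2 has invariant factor(s) [2] giving torsion. So H_1 ≅ Z/2.
rank ∂_2 = 12, rank ∂_3 = 0 ⇒ b_2 = 12 − 12 − 0 = 0. So H_2 ≅ 0.

H_0 ≅ Z,  H_1 ≅ Z/2,  H_2 = 0.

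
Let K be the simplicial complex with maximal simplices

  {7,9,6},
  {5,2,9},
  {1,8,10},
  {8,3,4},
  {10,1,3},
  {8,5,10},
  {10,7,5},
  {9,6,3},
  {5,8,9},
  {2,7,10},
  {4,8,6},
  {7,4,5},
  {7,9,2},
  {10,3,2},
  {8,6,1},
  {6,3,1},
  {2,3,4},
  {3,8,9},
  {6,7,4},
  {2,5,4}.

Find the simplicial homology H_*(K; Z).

Take the total order 1 < 2 < 3 < 4 < 5 < 6 < 7 < 8 < 9 < 10 on the vertex set. Then K (dimension 2) consists of the simplices:

  0-simplices (10): [1], [2], [3], [4], [5], [6], [7], [8], [9], [10]
  1-simplices (30): (30 of them)
  2-simplices (20): (20 of them)

so the chain groups are C_0 ≅ Z^10, C_1 ≅ Z^30, C_2 ≅ Z^20.

∂_1: C_1 → C_0 sends each edge [p,q] (with p < q) to q − p.
The 10×30 boundary matrix has rank 9 and Smith normal form diag(1,1,1,1,1,1,1,1,1).

The boundary map ∂_2: C_2 → C_1 sends each 2-simplex [p,q,r] to [q,r] − [p,r] + [p,q]. For instance
  ∂[2,3,4] = [3,4] − [2,4] + [2,3],
  ∂[3,6,9] = [6,9] − [3,9] + [3,6].
This gives a 30×20 integer matrix of rank 20; reducing to Smith normal form yields diagonal entries (1,1,1,1,1,1,1,1,1,1,1,1,1,1,1,1,1,1,1,2).

Computing H_k = (kernel of ∂_k) / (image of ∂_{k+1}):

  H_0: rank C_0 − rank ∂_1 = 10 − 9 = 1, and the invariant factors of ∂_1 are all 1, so H_0 = Z.
  H_1: rank ker ∂_1 − rank ∂_2 = (30 − 9) − 20 = 1, and ∂_2 has invariant factor 2 > 1, so H_1 = Z ⊕ Z/2.
  H_2: rank ker ∂_2 − rank ∂_3 = (20 − 20) − 0 = 0, and there is no ∂_3, so H_2 = 0.

(K is a triangulation of the Klein bottle.)

H_0 ≅ Z,  H_1 ≅ Z ⊕ Z/2,  H_2 = 0.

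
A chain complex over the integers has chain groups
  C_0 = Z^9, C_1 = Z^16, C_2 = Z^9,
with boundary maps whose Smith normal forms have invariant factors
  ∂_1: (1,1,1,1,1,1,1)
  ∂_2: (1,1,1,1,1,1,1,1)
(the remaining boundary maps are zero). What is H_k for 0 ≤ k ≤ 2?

H_0: b_0 = 9 − 0 − 7 = 2; torsion from ∂_1 factors > 1: none. So H_0 ≅ Z^2.
H_1: b_1 = 16 − 7 − 8 = 1; torsion from ∂_2 factors > 1: none. So H_1 ≅ Z.
H_2: b_2 = 9 − 8 − 0 = 1; torsion from ∂_3 factors > 1: none. So H_2 ≅ Z.

H_0 ≅ Z^2,  H_1 ≅ Z,  H_2 ≅ Z.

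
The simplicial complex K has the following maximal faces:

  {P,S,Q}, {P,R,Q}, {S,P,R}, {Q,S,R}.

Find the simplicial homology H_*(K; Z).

H_0 = Z,  H_1 = 0,  H_2 = Z.

Fix the vertex order P < Q < R < S and write every simplex with vertices in increasing order. Then dim K = 2 and the simplices of K are:

  0-simplices (4): P, Q, R, S
  1-simplices (6): PQ, PR, PS, QR, QS, RS
  2-simplices (4): PQR, PQS, PRS, QRS

Hence C_0 ≅ Z^4, C_1 ≅ Z^6, C_2 ≅ Z^4.

Boundary ∂_1: C_1 → C_0 sends each edge [p,q] (with p < q) to q − p. For instance
  ∂QR = R − Q.
This gives a 4×6 integer matrix of rank 3; reducing to Smith normal form yields diagonal entries (1,1,1).

Boundary ∂_2: C_2 → C_1 sends each 2-simplex [p,q,r] to [q,r] − [p,r] + [p,q]. For instance
  ∂PRS = RS − PS + PR,
  ∂QRS = RS − QS + QR.
The 6×4 boundary matrix has rank 3 and Smith normal form diag(1,1,1).

From H_k ≅ ker(∂_k) / im(∂_{k+1}) we obtain:

  H_0: rank C_0 − rank ∂_1 = 4 − 3 = 1, and the invariant factors of ∂_1 are all 1, so H_0 ≅ Z.
  H_1: rank ker ∂_1 − rank ∂_2 = (6 − 3) − 3 = 0, and the invariant factors of ∂_2 are all 1, so H_1 ≅ 0.
  H_2: rank ker ∂_2 − rank ∂_3 = (4 − 3) − 0 = 1, and there is no ∂_3, so H_2 ≅ Z.

As a check, the Euler characteristic is 4 − 6 + 4 = 2, which agrees with 1 − 0 + 1 = 2.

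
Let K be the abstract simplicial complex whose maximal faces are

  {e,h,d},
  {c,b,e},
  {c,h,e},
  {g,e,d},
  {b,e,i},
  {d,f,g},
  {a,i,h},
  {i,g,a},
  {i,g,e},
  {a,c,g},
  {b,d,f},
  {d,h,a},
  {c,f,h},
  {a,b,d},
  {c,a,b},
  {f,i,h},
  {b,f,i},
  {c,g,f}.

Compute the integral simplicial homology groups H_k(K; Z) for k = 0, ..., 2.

Take the total order a < b < c < d < e < f < g < h < i on the vertex set. Then K (dimension 2) consists of the simplices:

  0-simplices (9): a, b, c, d, e, f, g, h, i
  1-simplices (27): ab, ac, ad, ag, ah, ai, bc, bd, be, bf, bi, ce, cf, cg, ch, de, df, dg, dh, eg, eh, ei, fg, fh, fi, gi, hi
  2-simplices (18): abc, abd, acg, adh, agi, ahi, bce, bdf, bei, bfi, ceh, cfg, cfh, deg, deh, dfg, egi, fhi

giving chain groups C_0 ≅ Z^9, C_1 ≅ Z^27, C_2 ≅ Z^18.

The boundary map ∂_1: C_1 → C_0 sends each edge [p,q] (with p < q) to q − p. For instance
  ∂bc = c − b.
The resulting 9×27 matrix has rank 8, and its Smith normal form has invariant factors (1,1,1,1,1,1,1,1).

Boundary ∂_2: C_2 → C_1 maps a triangle to the signed sum of its edges. For instance
  ∂abd = bd − ad + ab,
  ∂agi = gi − ai + ag.
This gives a 27×18 integer matrix of rank 17; reducing to Smith normal form yields diagonal entries (1,1,1,1,1,1,1,1,1,1,1,1,1,1,1,1,1).

Computing H_k = (kernel of ∂_k) / (image of ∂_{k+1}):

  H_0: rank C_0 − rank ∂_1 = 9 − 8 = 1, and the invariant factors of ∂_1 are all 1, so H_0 = Z.
  H_1: rank ker ∂_1 − rank ∂_2 = (27 − 8) − 17 = 2, and the invariant factors of ∂_2 are all 1, so H_1 = Z^2.
  H_2: rank ker ∂_2 − rank ∂_3 = (18 − 17) − 0 = 1, and there is no ∂_3, so H_2 = Z.

As a check, the Euler characteristic is 9 − 27 + 18 = 0, which agrees with 1 − 2 + 1 = 0.
(K is a triangulation of the torus T^2.)

H_0 ≅ Z,  H_1 ≅ Z^2,  H_2 ≅ Z.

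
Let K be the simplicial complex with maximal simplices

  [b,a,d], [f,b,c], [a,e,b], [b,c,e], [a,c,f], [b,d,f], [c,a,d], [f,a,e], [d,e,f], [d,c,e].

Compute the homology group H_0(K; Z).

H_0 ≅ Z.

We work with the vertex ordering a < b < c < d < e < f. The simplices of K, each written with vertices in increasing order, are:

  0-simplices (6): a, b, c, d, e, f
  1-simplices (15): ab, ac, ad, ae, af, bc, bd, be, bf, cd, ce, cf, de, df, ef
  2-simplices (10): abd, abe, acd, acf, aef, bce, bcf, bdf, cde, def

giving chain groups C_0 ≅ Z^6, C_1 ≅ Z^15, C_2 ≅ Z^10.

∂_1: C_1 → C_0 maps an edge to its endpoints' difference, ∂[p,q] = q − p. For instance
  ∂ce = e − c.
The 6×15 boundary matrix has rank 5 and Smith normal form diag(1,1,1,1,1).

Boundary ∂_2: C_2 → C_1 acts by ∂[p,q,r] = [q,r] − [p,r] + [p,q]. For instance
  ∂abd = bd − ad + ab,
  ∂bcf = cf − bf + bc.
This gives a 15×10 integer matrix of rank 10; reducing to Smith normal form yields diagonal entries (1,1,1,1,1,1,1,1,1,2).

Computing H_k = (kernel of ∂_k) / (image of ∂_{k+1}):

  H_0: rank C_0 − rank ∂_1 = 6 − 5 = 1, and the invariant factors of ∂_1 are all 1, so H_0 = Z.

(K is a triangulation of the real projective plane RP^2.)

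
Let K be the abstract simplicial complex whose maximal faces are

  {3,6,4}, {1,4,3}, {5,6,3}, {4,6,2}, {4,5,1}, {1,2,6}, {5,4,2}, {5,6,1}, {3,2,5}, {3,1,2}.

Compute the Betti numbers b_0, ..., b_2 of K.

Take the total order 1 < 2 < 3 < 4 < 5 < 6 on the vertex set. Then K (dimension 2) consists of the simplices:

  0-simplices (6): [1], [2], [3], [4], [5], [6]
  1-simplices (15): [1,2], [1,3], [1,4], [1,5], [1,6], [2,3], [2,4], [2,5], [2,6], [3,4], [3,5], [3,6], [4,5], [4,6], [5,6]
  2-simplices (10): [1,2,3], [1,2,6], [1,3,4], [1,4,5], [1,5,6], [2,3,5], [2,4,5], [2,4,6], [3,4,6], [3,5,6]

so the chain groups are C_0 ≅ Z^6, C_1 ≅ Z^15, C_2 ≅ Z^10.

Boundary ∂_1: C_1 → C_0 is given by ∂[p,q] = [q] − [p]. For instance
  ∂[4,6] = [6] − [4].
As a 6×15 matrix over Z this has rank 5, with invariant factors (1,1,1,1,1).

The boundary map ∂_2: C_2 → C_1 sends each 2-simplex [p,q,r] to [q,r] − [p,r] + [p,q]. For instance
  ∂[2,3,5] = [3,5] − [2,5] + [2,3],
  ∂[2,4,5] = [4,5] − [2,5] + [2,4].
As a 15×10 matrix over Z this has rank 10, with invariant factors (1,1,1,1,1,1,1,1,1,2).

From H_k ≅ ker(∂_k) / im(∂_{k+1}) we obtain:

  H_0: rank C_0 − rank ∂_1 = 6 − 5 = 1, and the invariant factors of ∂_1 are all 1, so H_0 = Z.
  H_1: rank ker ∂_1 − rank ∂_2 = (15 − 5) − 10 = 0, and ∂_2 has invariant factor 2 > 1, so H_1 = Z/2.
  H_2: rank ker ∂_2 − rank ∂_3 = (10 − 10) − 0 = 0, and there is no ∂_3, so H_2 = 0.

Hence the Betti numbers are b_0 = 1, b_1 = 0, b_2 = 0.

b_0 = 1, b_1 = 0, b_2 = 0.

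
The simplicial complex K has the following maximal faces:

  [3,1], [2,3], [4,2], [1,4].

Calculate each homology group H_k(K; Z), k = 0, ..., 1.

H_0 ≅ Z,  H_1 ≅ Z.

Fix the vertex order 1 < 2 < 3 < 4 and write every simplex with vertices in increasing order. Then dim K = 1 and the simplices of K are:

  0-simplices (4): [1], [2], [3], [4]
  1-simplices (4): [1,3], [1,4], [2,3], [2,4]

so the chain groups are C_0 ≅ Z^4, C_1 ≅ Z^4.

The boundary map ∂_1: C_1 → C_0 is given by ∂[p,q] = [q] − [p].
As a 4×4 matrix over Z this has rank 3, with invariant factors (1,1,1).

Now H_k = ker ∂_k / im ∂_{k+1}, so:

  H_0: rank C_0 − rank ∂_1 = 4 − 3 = 1, and the invariant factors of ∂_1 are all 1, so H_0 ≅ Z.
  H_1: rank ker ∂_1 − rank ∂_2 = (4 − 3) − 0 = 1, and there is no ∂_2, so H_1 ≅ Z.

As a check, the Euler characteristic is 4 − 4 = 0, which agrees with 1 − 1 = 0.
(K is a triangulation of the circle S^1.)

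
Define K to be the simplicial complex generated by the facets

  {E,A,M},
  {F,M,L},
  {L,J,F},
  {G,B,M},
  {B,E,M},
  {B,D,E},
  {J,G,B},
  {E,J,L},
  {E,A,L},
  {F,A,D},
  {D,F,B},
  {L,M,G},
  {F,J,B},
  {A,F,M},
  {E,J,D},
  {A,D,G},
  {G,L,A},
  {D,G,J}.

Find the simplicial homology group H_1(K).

K has 9 vertices, 27 edges, 18 triangles.
rank ∂_1 = 8, rank ∂_2 = 18 ⇒ b_1 = 27 − 8 − 18 = 1; ∂_2 has invariant factor(s) [2] giving torsion. So H_1 = Z ⊕ Z/2.

H_1 ≅ Z ⊕ Z/2.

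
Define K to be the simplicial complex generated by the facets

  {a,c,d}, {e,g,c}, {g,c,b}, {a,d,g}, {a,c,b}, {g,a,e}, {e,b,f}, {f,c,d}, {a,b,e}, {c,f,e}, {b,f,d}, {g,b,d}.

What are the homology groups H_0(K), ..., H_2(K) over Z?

H_0 = Z,  H_1 = Z/2,  H_2 = 0.

K has 7 vertices, 18 edges, 12 triangles.
rank ∂_0 = 0, rank ∂_1 = 6 ⇒ b_0 = 7 − 0 − 6 = 1; all invariant factors of ∂_1 are 1 so no torsion. So H_0 ≅ Z.
rank ∂_1 = 6, rank ∂_2 = 12 ⇒ b_1 = 18 − 6 − 12 = 0; ∂_2 has invariant factor(s) [2] giving torsion. So H_1 ≅ Z/2.
rank ∂_2 = 12, rank ∂_3 = 0 ⇒ b_2 = 12 − 12 − 0 = 0. So H_2 ≅ 0.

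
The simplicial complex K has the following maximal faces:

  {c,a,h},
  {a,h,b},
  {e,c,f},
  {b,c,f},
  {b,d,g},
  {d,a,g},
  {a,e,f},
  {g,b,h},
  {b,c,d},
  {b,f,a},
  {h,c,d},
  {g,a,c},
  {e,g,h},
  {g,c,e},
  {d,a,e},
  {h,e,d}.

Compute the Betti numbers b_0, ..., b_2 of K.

b_0 = 1, b_1 = 2, b_2 = 1.

We work with the vertex ordering a < b < c < d < e < f < g < h. The simplices of K, each written with vertices in increasing order, are:

  0-simplices (8): a, b, c, d, e, f, g, h
  1-simplices (24): ab, ac, ad, ae, af, ag, ah, bc, bd, bf, bg, bh, cd, ce, cf, cg, ch, de, dg, dh, ef, eg, eh, gh
  2-simplices (16): abf, abh, acg, ach, ade, adg, aef, bcd, bcf, bdg, bgh, cdh, cef, ceg, deh, egh

Hence C_0 ≅ Z^8, C_1 ≅ Z^24, C_2 ≅ Z^16.

Boundary ∂_1: C_1 → C_0 sends each edge [p,q] (with p < q) to q − p.
The 8×24 boundary matrix has rank 7 and Smith normal form diag(1,1,1,1,1,1,1).

∂_2: C_2 → C_1 maps a triangle to the signed sum of its edges. For instance
  ∂acg = cg − ag + ac,
  ∂aef = ef − af + ae.
This gives a 24×16 integer matrix of rank 15; reducing to Smith normal form yields diagonal entries (1,1,1,1,1,1,1,1,1,1,1,1,1,1,1).

Reading off H_k = ker ∂_k / im ∂_{k+1}:

  H_0: rank C_0 − rank ∂_1 = 8 − 7 = 1, and the invariant factors of ∂_1 are all 1, so H_0 ≅ Z.
  H_1: rank ker ∂_1 − rank ∂_2 = (24 − 7) − 15 = 2, and the invariant factors of ∂_2 are all 1, so H_1 ≅ Z^2.
  H_2: rank ker ∂_2 − rank ∂_3 = (16 − 15) − 0 = 1, and there is no ∂_3, so H_2 ≅ Z.

(K is a triangulation of the torus T^2.)

Hence the Betti numbers are b_0 = 1, b_1 = 2, b_2 = 1.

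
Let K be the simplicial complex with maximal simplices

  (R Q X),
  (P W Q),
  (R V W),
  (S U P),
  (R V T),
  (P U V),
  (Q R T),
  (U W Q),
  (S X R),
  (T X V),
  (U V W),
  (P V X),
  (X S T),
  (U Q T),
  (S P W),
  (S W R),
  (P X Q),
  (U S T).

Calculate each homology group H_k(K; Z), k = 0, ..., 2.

We work with the vertex ordering P < Q < R < S < T < U < V < W < X. The simplices of K, each written with vertices in increasing order, are:

  0-simplices (9): P, Q, R, S, T, U, V, W, X
  1-simplices (27): PQ, PS, PU, PV, PW, PX, QR, QT, QU, QW, QX, RS, RT, RV, RW, RX, ST, SU, SW, SX, TU, TV, TX, UV, UW, VW, VX
  2-simplices (18): PQW, PQX, PSU, PSW, PUV, PVX, QRT, QRX, QTU, QUW, RSW, RSX, RTV, RVW, STU, STX, TVX, UVW

so the chain groups are C_0 ≅ Z^9, C_1 ≅ Z^27, C_2 ≅ Z^18.

Boundary ∂_1: C_1 → C_0 maps an edge to its endpoints' difference, ∂[p,q] = q − p.
The 9×27 boundary matrix has rank 8 and Smith normal form diag(1,1,1,1,1,1,1,1).

Boundary ∂_2: C_2 → C_1 maps a triangle to the signed sum of its edges. For instance
  ∂STU = TU − SU + ST,
  ∂RSW = SW − RW + RS.
This gives a 27×18 integer matrix of rank 18; reducing to Smith normal form yields diagonal entries (1,1,1,1,1,1,1,1,1,1,1,1,1,1,1,1,1,2).

Now H_k = ker ∂_k / im ∂_{k+1}, so:

  H_0: rank C_0 − rank ∂_1 = 9 − 8 = 1, and the invariant factors of ∂_1 are all 1, so H_0 ≅ Z.
  H_1: rank ker ∂_1 − rank ∂_2 = (27 − 8) − 18 = 1, and ∂_2 has invariant factor 2 > 1, so H_1 ≅ Z ⊕ Z/2.
  H_2: rank ker ∂_2 − rank ∂_3 = (18 − 18) − 0 = 0, and there is no ∂_3, so H_2 ≅ 0.

As a check, the Euler characteristic is 9 − 27 + 18 = 0, which agrees with 1 − 1 + 0 = 0.
(K is a triangulation of the Klein bottle.)

H_0 = Z,  H_1 = Z ⊕ Z/2,  H_2 = 0.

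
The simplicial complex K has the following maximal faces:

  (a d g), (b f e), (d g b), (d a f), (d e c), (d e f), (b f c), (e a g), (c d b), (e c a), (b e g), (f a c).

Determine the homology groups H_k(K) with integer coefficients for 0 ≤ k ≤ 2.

H_0 = Z,  H_1 = Z/2Z,  H_2 = 0.

Fix the vertex order a < b < c < d < e < f < g and write every simplex with vertices in increasing order. Then dim K = 2 and the simplices of K are:

  0-simplices (7): a, b, c, d, e, f, g
  1-simplices (18): ac, ad, ae, af, ag, bc, bd, be, bf, bg, cd, ce, cf, de, df, dg, ef, eg
  2-simplices (12): ace, acf, adf, adg, aeg, bcd, bcf, bdg, bef, beg, cde, def

so the chain groups are C_0 ≅ Z^7, C_1 ≅ Z^18, C_2 ≅ Z^12.

∂_1: C_1 → C_0 is given by ∂[p,q] = [q] − [p]. For instance
  ∂ac = c − a.
The 7×18 boundary matrix has rank 6 and Smith normal form diag(1,1,1,1,1,1).

The boundary map ∂_2: C_2 → C_1 maps a triangle to the signed sum of its edges. For instance
  ∂bcd = cd − bd + bc,
  ∂bcf = cf − bf + bc.
This gives a 18×12 integer matrix of rank 12; reducing to Smith normal form yields diagonal entries (1,1,1,1,1,1,1,1,1,1,1,2).

Reading off H_k = ker ∂_k / im ∂_{k+1}:

  H_0: rank C_0 − rank ∂_1 = 7 − 6 = 1, and the invariant factors of ∂_1 are all 1, so H_0 = Z.
  H_1: rank ker ∂_1 − rank ∂_2 = (18 − 6) − 12 = 0, and ∂_2 has invariant factor 2 > 1, so H_1 = Z/2Z.
  H_2: rank ker ∂_2 − rank ∂_3 = (12 − 12) − 0 = 0, and there is no ∂_3, so H_2 = 0.

As a check, the Euler characteristic is 7 − 18 + 12 = 1, which agrees with 1 − 0 + 0 = 1.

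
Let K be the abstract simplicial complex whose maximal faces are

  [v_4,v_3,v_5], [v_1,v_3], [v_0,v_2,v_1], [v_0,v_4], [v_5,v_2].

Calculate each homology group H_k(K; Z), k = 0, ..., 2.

Order the vertices as v_0 < v_1 < v_2 < v_3 < v_4 < v_5. Listing each simplex with vertices in this order, K has dimension 2 with simplices:

  0-simplices (6): [v_0], [v_1], [v_2], [v_3], [v_4], [v_5]
  1-simplices (9): [v_0,v_1], [v_0,v_2], [v_0,v_4], [v_1,v_2], [v_1,v_3], [v_2,v_5], [v_3,v_4], [v_3,v_5], [v_4,v_5]
  2-simplices (2): [v_0,v_1,v_2], [v_3,v_4,v_5]

so the chain groups are C_0 ≅ Z^6, C_1 ≅ Z^9, C_2 ≅ Z^2.

Boundary ∂_1: C_1 → C_0 is given by ∂[p,q] = [q] − [p]. For instance
  ∂[v_0,v_1] = [v_1] − [v_0].
The resulting 6×9 matrix has rank 5, and its Smith normal form has invariant factors (1,1,1,1,1).

Boundary ∂_2: C_2 → C_1 sends each 2-simplex [p,q,r] to [q,r] − [p,r] + [p,q]. For instance
  ∂[v_0,v_1,v_2] = [v_1,v_2] − [v_0,v_2] + [v_0,v_1],
  ∂[v_3,v_4,v_5] = [v_4,v_5] − [v_3,v_5] + [v_3,v_4].
This gives a 9×2 integer matrix of rank 2; reducing to Smith normal form yields diagonal entries (1,1).

Now H_k = ker ∂_k / im ∂_{k+1}, so:

  H_0: rank C_0 − rank ∂_1 = 6 − 5 = 1, and the invariant factors of ∂_1 are all 1, so H_0 ≅ Z.
  H_1: rank ker ∂_1 − rank ∂_2 = (9 − 5) − 2 = 2, and the invariant factors of ∂_2 are all 1, so H_1 ≅ Z^2.
  H_2: rank ker ∂_2 − rank ∂_3 = (2 − 2) − 0 = 0, and there is no ∂_3, so H_2 ≅ 0.

H_0 = Z,  H_1 = Z^2,  H_2 = 0.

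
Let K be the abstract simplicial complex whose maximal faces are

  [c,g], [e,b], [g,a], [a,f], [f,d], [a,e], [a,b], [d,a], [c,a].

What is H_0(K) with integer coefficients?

K has 7 vertices, 9 edges.
rank ∂_0 = 0, rank ∂_1 = 6 ⇒ b_0 = 7 − 0 − 6 = 1; all invariant factors of ∂_1 are 1 so no torsion. So H_0 ≅ Z.

H_0 ≅ Z.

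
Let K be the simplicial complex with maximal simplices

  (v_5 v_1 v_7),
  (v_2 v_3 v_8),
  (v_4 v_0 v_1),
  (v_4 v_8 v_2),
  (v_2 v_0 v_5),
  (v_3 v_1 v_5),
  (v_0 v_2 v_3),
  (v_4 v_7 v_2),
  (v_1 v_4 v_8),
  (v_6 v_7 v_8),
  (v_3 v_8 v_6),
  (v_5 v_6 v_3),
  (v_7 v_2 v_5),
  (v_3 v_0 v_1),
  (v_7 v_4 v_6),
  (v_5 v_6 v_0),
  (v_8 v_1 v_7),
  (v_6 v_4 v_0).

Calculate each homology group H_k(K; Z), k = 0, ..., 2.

We work with the vertex ordering v_0 < v_1 < v_2 < v_3 < v_4 < v_5 < v_6 < v_7 < v_8. The simplices of K, each written with vertices in increasing order, are:

  0-simplices (9): [v_0], [v_1], [v_2], [v_3], [v_4], [v_5], [v_6], [v_7], [v_8]
  1-simplices (27): (27 of them)
  2-simplices (18): (18 of them)

Hence C_0 ≅ Z^9, C_1 ≅ Z^27, C_2 ≅ Z^18.

∂_1: C_1 → C_0 maps an edge to its endpoints' difference, ∂[p,q] = q − p. For instance
  ∂[v_2,v_8] = [v_8] − [v_2].
The resulting 9×27 matrix has rank 8, and its Smith normal form has invariant factors (1,1,1,1,1,1,1,1).

Boundary ∂_2: C_2 → C_1 acts by ∂[p,q,r] = [q,r] − [p,r] + [p,q]. For instance
  ∂[v_1,v_5,v_7] = [v_5,v_7] − [v_1,v_7] + [v_1,v_5],
  ∂[v_2,v_4,v_8] = [v_4,v_8] − [v_2,v_8] + [v_2,v_4].
The 27×18 boundary matrix has rank 18 and Smith normal form diag(1,1,1,1,1,1,1,1,1,1,1,1,1,1,1,1,1,2).

Now H_k = ker ∂_k / im ∂_{k+1}, so:

  H_0: rank C_0 − rank ∂_1 = 9 − 8 = 1, and the invariant factors of ∂_1 are all 1, so H_0 ≅ Z.
  H_1: rank ker ∂_1 − rank ∂_2 = (27 − 8) − 18 = 1, and ∂_2 has invariant factor 2 > 1, so H_1 ≅ Z ⊕ Z/2Z.
  H_2: rank ker ∂_2 − rank ∂_3 = (18 − 18) − 0 = 0, and there is no ∂_3, so H_2 ≅ 0.

H_0 ≅ Z,  H_1 ≅ Z ⊕ Z/2Z,  H_2 = 0.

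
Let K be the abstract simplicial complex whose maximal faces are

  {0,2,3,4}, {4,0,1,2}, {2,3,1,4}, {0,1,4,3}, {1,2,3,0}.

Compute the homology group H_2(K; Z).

We work with the vertex ordering 0 < 1 < 2 < 3 < 4. The simplices of K, each written with vertices in increasing order, are:

  0-simplices (5): [0], [1], [2], [3], [4]
  1-simplices (10): [0,1], [0,2], [0,3], [0,4], [1,2], [1,3], [1,4], [2,3], [2,4], [3,4]
  2-simplices (10): [0,1,2], [0,1,3], [0,1,4], [0,2,3], [0,2,4], [0,3,4], [1,2,3], [1,2,4], [1,3,4], [2,3,4]
  3-simplices (5): [0,1,2,3], [0,1,2,4], [0,1,3,4], [0,2,3,4], [1,2,3,4]

giving chain groups C_0 ≅ Z^5, C_1 ≅ Z^10, C_2 ≅ Z^10, C_3 ≅ Z^5.

∂_1: C_1 → C_0 maps an edge to its endpoints' difference, ∂[p,q] = q − p. For instance
  ∂[2,4] = [4] − [2].
The resulting 5×10 matrix has rank 4, and its Smith normal form has invariant factors (1,1,1,1).

Boundary ∂_2: C_2 → C_1 acts by ∂[p,q,r] = [q,r] − [p,r] + [p,q]. For instance
  ∂[0,1,2] = [1,2] − [0,2] + [0,1],
  ∂[0,3,4] = [3,4] − [0,4] + [0,3].
As a 10×10 matrix over Z this has rank 6, with invariant factors (1,1,1,1,1,1).

The boundary map ∂_3: C_3 → C_2 sends each 3-simplex σ to the alternating sum Σ_i (−1)^i (σ with its i-th vertex removed). For instance
  ∂[1,2,3,4] = [2,3,4] − [1,3,4] + [1,2,4] − [1,2,3],
  ∂[0,1,2,4] = [1,2,4] − [0,2,4] + [0,1,4] − [0,1,2].
The 10×5 boundary matrix has rank 4 and Smith normal form diag(1,1,1,1).

Now H_k = ker ∂_k / im ∂_{k+1}, so:

  H_2: rank ker ∂_2 − rank ∂_3 = (10 − 6) − 4 = 0, and the invariant factors of ∂_3 are all 1, so H_2 ≅ 0.

H_2 ≅ 0.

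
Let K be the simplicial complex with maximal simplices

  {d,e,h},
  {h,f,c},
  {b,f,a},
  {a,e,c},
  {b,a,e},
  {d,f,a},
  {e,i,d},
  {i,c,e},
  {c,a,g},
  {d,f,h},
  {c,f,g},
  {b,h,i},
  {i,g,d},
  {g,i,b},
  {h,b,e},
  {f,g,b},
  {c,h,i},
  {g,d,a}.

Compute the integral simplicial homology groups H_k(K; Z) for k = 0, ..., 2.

H_0 = Z,  H_1 = Z ⊕ Z/2Z,  H_2 = 0.

Fix the vertex order a < b < c < d < e < f < g < h < i and write every simplex with vertices in increasing order. Then dim K = 2 and the simplices of K are:

  0-simplices (9): a, b, c, d, e, f, g, h, i
  1-simplices (27): ab, ac, ad, ae, af, ag, be, bf, bg, bh, bi, ce, cf, cg, ch, ci, de, df, dg, dh, di, eh, ei, fg, fh, gi, hi
  2-simplices (18): abe, abf, ace, acg, adf, adg, beh, bfg, bgi, bhi, cei, cfg, cfh, chi, deh, dei, dfh, dgi

so the chain groups are C_0 ≅ Z^9, C_1 ≅ Z^27, C_2 ≅ Z^18.

The boundary map ∂_1: C_1 → C_0 maps an edge to its endpoints' difference, ∂[p,q] = q − p. For instance
  ∂ae = e − a.
As a 9×27 matrix over Z this has rank 8, with invariant factors (1,1,1,1,1,1,1,1).

The boundary map ∂_2: C_2 → C_1 acts by ∂[p,q,r] = [q,r] − [p,r] + [p,q]. For instance
  ∂acg = cg − ag + ac,
  ∂bhi = hi − bi + bh.
The 27×18 boundary matrix has rank 18 and Smith normal form diag(1,1,1,1,1,1,1,1,1,1,1,1,1,1,1,1,1,2).

Now H_k = ker ∂_k / im ∂_{k+1}, so:

  H_0: rank C_0 − rank ∂_1 = 9 − 8 = 1, and the invariant factors of ∂_1 are all 1, so H_0 = Z.
  H_1: rank ker ∂_1 − rank ∂_2 = (27 − 8) − 18 = 1, and ∂_2 has invariant factor 2 > 1, so H_1 = Z ⊕ Z/2Z.
  H_2: rank ker ∂_2 − rank ∂_3 = (18 − 18) − 0 = 0, and there is no ∂_3, so H_2 = 0.

As a check, the Euler characteristic is 9 − 27 + 18 = 0, which agrees with 1 − 1 + 0 = 0.
(K is a triangulation of the Klein bottle.)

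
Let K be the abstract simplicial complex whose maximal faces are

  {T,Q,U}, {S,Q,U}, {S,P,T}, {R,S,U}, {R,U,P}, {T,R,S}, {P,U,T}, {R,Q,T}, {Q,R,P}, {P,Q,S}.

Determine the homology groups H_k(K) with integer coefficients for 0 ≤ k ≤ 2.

We work with the vertex ordering P < Q < R < S < T < U. The simplices of K, each written with vertices in increasing order, are:

  0-simplices (6): P, Q, R, S, T, U
  1-simplices (15): PQ, PR, PS, PT, PU, QR, QS, QT, QU, RS, RT, RU, ST, SU, TU
  2-simplices (10): PQR, PQS, PRU, PST, PTU, QRT, QSU, QTU, RST, RSU

giving chain groups C_0 ≅ Z^6, C_1 ≅ Z^15, C_2 ≅ Z^10.

The boundary map ∂_1: C_1 → C_0 sends each edge [p,q] (with p < q) to q − p. For instance
  ∂SU = U − S.
The 6×15 boundary matrix has rank 5 and Smith normal form diag(1,1,1,1,1).

The boundary map ∂_2: C_2 → C_1 maps a triangle to the signed sum of its edges. For instance
  ∂QRT = RT − QT + QR,
  ∂PQR = QR − PR + PQ.
This gives a 15×10 integer matrix of rank 10; reducing to Smith normal form yields diagonal entries (1,1,1,1,1,1,1,1,1,2).

Reading off H_k = ker ∂_k / im ∂_{k+1}:

  H_0: rank C_0 − rank ∂_1 = 6 − 5 = 1, and the invariant factors of ∂_1 are all 1, so H_0 = Z.
  H_1: rank ker ∂_1 − rank ∂_2 = (15 − 5) − 10 = 0, and ∂_2 has invariant factor 2 > 1, so H_1 = Z/2Z.
  H_2: rank ker ∂_2 − rank ∂_3 = (10 − 10) − 0 = 0, and there is no ∂_3, so H_2 = 0.

As a check, the Euler characteristic is 6 − 15 + 10 = 1, which agrees with 1 − 0 + 0 = 1.

H_0 ≅ Z,  H_1 ≅ Z/2Z,  H_2 = 0.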